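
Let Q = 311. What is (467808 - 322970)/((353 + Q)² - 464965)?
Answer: -144838/24069 ≈ -6.0176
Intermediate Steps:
(467808 - 322970)/((353 + Q)² - 464965) = (467808 - 322970)/((353 + 311)² - 464965) = 144838/(664² - 464965) = 144838/(440896 - 464965) = 144838/(-24069) = 144838*(-1/24069) = -144838/24069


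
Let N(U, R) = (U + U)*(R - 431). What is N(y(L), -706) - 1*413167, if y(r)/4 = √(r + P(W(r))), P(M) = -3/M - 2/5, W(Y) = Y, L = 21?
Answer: -413167 - 18192*√6265/35 ≈ -4.5431e+5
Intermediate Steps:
P(M) = -⅖ - 3/M (P(M) = -3/M - 2*⅕ = -3/M - ⅖ = -⅖ - 3/M)
y(r) = 4*√(-⅖ + r - 3/r) (y(r) = 4*√(r + (-⅖ - 3/r)) = 4*√(-⅖ + r - 3/r))
N(U, R) = 2*U*(-431 + R) (N(U, R) = (2*U)*(-431 + R) = 2*U*(-431 + R))
N(y(L), -706) - 1*413167 = 2*(4*√(-10 - 75/21 + 25*21)/5)*(-431 - 706) - 1*413167 = 2*(4*√(-10 - 75*1/21 + 525)/5)*(-1137) - 413167 = 2*(4*√(-10 - 25/7 + 525)/5)*(-1137) - 413167 = 2*(4*√(3580/7)/5)*(-1137) - 413167 = 2*(4*(2*√6265/7)/5)*(-1137) - 413167 = 2*(8*√6265/35)*(-1137) - 413167 = -18192*√6265/35 - 413167 = -413167 - 18192*√6265/35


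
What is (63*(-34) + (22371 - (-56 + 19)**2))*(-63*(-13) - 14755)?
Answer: -262832960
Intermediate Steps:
(63*(-34) + (22371 - (-56 + 19)**2))*(-63*(-13) - 14755) = (-2142 + (22371 - 1*(-37)**2))*(819 - 14755) = (-2142 + (22371 - 1*1369))*(-13936) = (-2142 + (22371 - 1369))*(-13936) = (-2142 + 21002)*(-13936) = 18860*(-13936) = -262832960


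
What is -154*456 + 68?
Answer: -70156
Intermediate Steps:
-154*456 + 68 = -70224 + 68 = -70156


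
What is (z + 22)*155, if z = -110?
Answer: -13640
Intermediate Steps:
(z + 22)*155 = (-110 + 22)*155 = -88*155 = -13640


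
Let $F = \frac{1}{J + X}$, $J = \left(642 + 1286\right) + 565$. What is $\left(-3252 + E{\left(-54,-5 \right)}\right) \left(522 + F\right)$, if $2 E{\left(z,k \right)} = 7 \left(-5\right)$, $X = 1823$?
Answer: $- \frac{1133235359}{664} \approx -1.7067 \cdot 10^{6}$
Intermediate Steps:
$J = 2493$ ($J = 1928 + 565 = 2493$)
$E{\left(z,k \right)} = - \frac{35}{2}$ ($E{\left(z,k \right)} = \frac{7 \left(-5\right)}{2} = \frac{1}{2} \left(-35\right) = - \frac{35}{2}$)
$F = \frac{1}{4316}$ ($F = \frac{1}{2493 + 1823} = \frac{1}{4316} \approx 0.0002317$)
$\left(-3252 + E{\left(-54,-5 \right)}\right) \left(522 + F\right) = \left(-3252 - \frac{35}{2}\right) \left(522 + \frac{1}{4316}\right) = \left(- \frac{6539}{2}\right) \frac{2252953}{4316} = - \frac{1133235359}{664}$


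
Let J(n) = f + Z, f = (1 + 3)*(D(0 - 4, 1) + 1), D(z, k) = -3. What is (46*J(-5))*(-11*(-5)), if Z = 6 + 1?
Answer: -2530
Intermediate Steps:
Z = 7
f = -8 (f = (1 + 3)*(-3 + 1) = 4*(-2) = -8)
J(n) = -1 (J(n) = -8 + 7 = -1)
(46*J(-5))*(-11*(-5)) = (46*(-1))*(-11*(-5)) = -46*55 = -2530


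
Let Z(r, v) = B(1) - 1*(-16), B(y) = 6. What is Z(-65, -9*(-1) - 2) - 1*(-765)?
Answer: 787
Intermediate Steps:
Z(r, v) = 22 (Z(r, v) = 6 - 1*(-16) = 6 + 16 = 22)
Z(-65, -9*(-1) - 2) - 1*(-765) = 22 - 1*(-765) = 22 + 765 = 787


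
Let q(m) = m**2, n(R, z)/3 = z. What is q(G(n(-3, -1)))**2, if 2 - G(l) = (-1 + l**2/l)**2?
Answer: 38416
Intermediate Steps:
n(R, z) = 3*z
G(l) = 2 - (-1 + l)**2 (G(l) = 2 - (-1 + l**2/l)**2 = 2 - (-1 + l)**2)
q(G(n(-3, -1)))**2 = ((2 - (-1 + 3*(-1))**2)**2)**2 = ((2 - (-1 - 3)**2)**2)**2 = ((2 - 1*(-4)**2)**2)**2 = ((2 - 1*16)**2)**2 = ((2 - 16)**2)**2 = ((-14)**2)**2 = 196**2 = 38416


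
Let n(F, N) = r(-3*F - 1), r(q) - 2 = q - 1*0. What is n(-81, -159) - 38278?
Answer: -38034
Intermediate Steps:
r(q) = 2 + q (r(q) = 2 + (q - 1*0) = 2 + (q + 0) = 2 + q)
n(F, N) = 1 - 3*F (n(F, N) = 2 + (-3*F - 1) = 2 + (-1 - 3*F) = 1 - 3*F)
n(-81, -159) - 38278 = (1 - 3*(-81)) - 38278 = (1 + 243) - 38278 = 244 - 38278 = -38034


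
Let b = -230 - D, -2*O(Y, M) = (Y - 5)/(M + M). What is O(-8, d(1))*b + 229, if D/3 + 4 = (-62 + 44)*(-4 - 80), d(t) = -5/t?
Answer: 33191/10 ≈ 3319.1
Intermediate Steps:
D = 4524 (D = -12 + 3*((-62 + 44)*(-4 - 80)) = -12 + 3*(-18*(-84)) = -12 + 3*1512 = -12 + 4536 = 4524)
O(Y, M) = -(-5 + Y)/(4*M) (O(Y, M) = -(Y - 5)/(2*(M + M)) = -(-5 + Y)/(2*(2*M)) = -(-5 + Y)*1/(2*M)/2 = -(-5 + Y)/(4*M))
b = -4754 (b = -230 - 1*4524 = -230 - 4524 = -4754)
O(-8, d(1))*b + 229 = ((5 - 1*(-8))/(4*((-5/1))))*(-4754) + 229 = ((5 + 8)/(4*((-5*1))))*(-4754) + 229 = ((¼)*13/(-5))*(-4754) + 229 = ((¼)*(-⅕)*13)*(-4754) + 229 = -13/20*(-4754) + 229 = 30901/10 + 229 = 33191/10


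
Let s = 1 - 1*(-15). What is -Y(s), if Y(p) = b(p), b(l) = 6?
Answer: -6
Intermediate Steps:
s = 16 (s = 1 + 15 = 16)
Y(p) = 6
-Y(s) = -1*6 = -6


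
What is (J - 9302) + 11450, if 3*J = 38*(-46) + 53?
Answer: 1583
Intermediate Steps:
J = -565 (J = (38*(-46) + 53)/3 = (-1748 + 53)/3 = (⅓)*(-1695) = -565)
(J - 9302) + 11450 = (-565 - 9302) + 11450 = -9867 + 11450 = 1583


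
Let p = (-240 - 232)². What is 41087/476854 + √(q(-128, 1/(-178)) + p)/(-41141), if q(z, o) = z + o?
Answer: 41087/476854 - √7054632526/7323098 ≈ 0.074693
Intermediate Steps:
p = 222784 (p = (-472)² = 222784)
q(z, o) = o + z
41087/476854 + √(q(-128, 1/(-178)) + p)/(-41141) = 41087/476854 + √((1/(-178) - 128) + 222784)/(-41141) = 41087*(1/476854) + √((-1/178 - 128) + 222784)*(-1/41141) = 41087/476854 + √(-22785/178 + 222784)*(-1/41141) = 41087/476854 + √(39632767/178)*(-1/41141) = 41087/476854 + (√7054632526/178)*(-1/41141) = 41087/476854 - √7054632526/7323098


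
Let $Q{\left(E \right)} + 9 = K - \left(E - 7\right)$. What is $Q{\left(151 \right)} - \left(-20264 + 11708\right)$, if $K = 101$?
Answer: $8504$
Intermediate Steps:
$Q{\left(E \right)} = 99 - E$ ($Q{\left(E \right)} = -9 - \left(-108 + E\right) = 99 - E$)
$Q{\left(151 \right)} - \left(-20264 + 11708\right) = \left(99 - 151\right) - \left(-20264 + 11708\right) = \left(99 - 151\right) - -8556 = -52 + 8556 = 8504$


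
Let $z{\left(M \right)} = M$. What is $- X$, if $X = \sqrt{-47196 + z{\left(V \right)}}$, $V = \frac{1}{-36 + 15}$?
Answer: $- \frac{i \sqrt{20813457}}{21} \approx - 217.25 i$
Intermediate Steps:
$V = - \frac{1}{21}$ ($V = \frac{1}{-21} = - \frac{1}{21} \approx -0.047619$)
$X = \frac{i \sqrt{20813457}}{21}$ ($X = \sqrt{-47196 - \frac{1}{21}} = \sqrt{- \frac{991117}{21}} = \frac{i \sqrt{20813457}}{21} \approx 217.25 i$)
$- X = - \frac{i \sqrt{20813457}}{21}$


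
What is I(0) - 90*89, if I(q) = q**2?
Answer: -8010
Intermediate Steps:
I(0) - 90*89 = 0**2 - 90*89 = 0 - 8010 = -8010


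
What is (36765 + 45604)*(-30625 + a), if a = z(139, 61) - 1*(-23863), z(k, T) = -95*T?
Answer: -1034307533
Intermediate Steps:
a = 18068 (a = -95*61 - 1*(-23863) = -5795 + 23863 = 18068)
(36765 + 45604)*(-30625 + a) = (36765 + 45604)*(-30625 + 18068) = 82369*(-12557) = -1034307533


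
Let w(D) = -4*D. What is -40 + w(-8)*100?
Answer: 3160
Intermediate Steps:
-40 + w(-8)*100 = -40 - 4*(-8)*100 = -40 + 32*100 = -40 + 3200 = 3160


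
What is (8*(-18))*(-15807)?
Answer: 2276208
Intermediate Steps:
(8*(-18))*(-15807) = -144*(-15807) = 2276208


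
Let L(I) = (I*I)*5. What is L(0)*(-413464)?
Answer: 0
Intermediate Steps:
L(I) = 5*I**2 (L(I) = I**2*5 = 5*I**2)
L(0)*(-413464) = (5*0**2)*(-413464) = (5*0)*(-413464) = 0*(-413464) = 0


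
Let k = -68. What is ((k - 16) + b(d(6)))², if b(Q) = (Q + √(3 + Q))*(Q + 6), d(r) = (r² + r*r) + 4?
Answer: 38329100 + 1008272*√79 ≈ 4.7291e+7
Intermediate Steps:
d(r) = 4 + 2*r² (d(r) = (r² + r²) + 4 = 2*r² + 4 = 4 + 2*r²)
b(Q) = (6 + Q)*(Q + √(3 + Q)) (b(Q) = (Q + √(3 + Q))*(6 + Q) = (6 + Q)*(Q + √(3 + Q)))
((k - 16) + b(d(6)))² = ((-68 - 16) + ((4 + 2*6²)² + 6*(4 + 2*6²) + 6*√(3 + (4 + 2*6²)) + (4 + 2*6²)*√(3 + (4 + 2*6²))))² = (-84 + ((4 + 2*36)² + 6*(4 + 2*36) + 6*√(3 + (4 + 2*36)) + (4 + 2*36)*√(3 + (4 + 2*36))))² = (-84 + ((4 + 72)² + 6*(4 + 72) + 6*√(3 + (4 + 72)) + (4 + 72)*√(3 + (4 + 72))))² = (-84 + (76² + 6*76 + 6*√(3 + 76) + 76*√(3 + 76)))² = (-84 + (5776 + 456 + 6*√79 + 76*√79))² = (-84 + (6232 + 82*√79))² = (6148 + 82*√79)²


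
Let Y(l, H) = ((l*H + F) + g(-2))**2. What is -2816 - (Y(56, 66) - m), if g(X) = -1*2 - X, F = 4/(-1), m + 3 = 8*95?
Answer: -13632923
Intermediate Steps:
m = 757 (m = -3 + 8*95 = -3 + 760 = 757)
F = -4 (F = 4*(-1) = -4)
g(X) = -2 - X
Y(l, H) = (-4 + H*l)**2 (Y(l, H) = ((l*H - 4) + (-2 - 1*(-2)))**2 = ((H*l - 4) + (-2 + 2))**2 = ((-4 + H*l) + 0)**2 = (-4 + H*l)**2)
-2816 - (Y(56, 66) - m) = -2816 - ((-4 + 66*56)**2 - 1*757) = -2816 - ((-4 + 3696)**2 - 757) = -2816 - (3692**2 - 757) = -2816 - (13630864 - 757) = -2816 - 1*13630107 = -2816 - 13630107 = -13632923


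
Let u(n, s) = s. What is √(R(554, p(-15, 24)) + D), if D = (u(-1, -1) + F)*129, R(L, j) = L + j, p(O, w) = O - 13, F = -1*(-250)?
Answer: √32647 ≈ 180.68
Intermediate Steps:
F = 250
p(O, w) = -13 + O
D = 32121 (D = (-1 + 250)*129 = 249*129 = 32121)
√(R(554, p(-15, 24)) + D) = √((554 + (-13 - 15)) + 32121) = √((554 - 28) + 32121) = √(526 + 32121) = √32647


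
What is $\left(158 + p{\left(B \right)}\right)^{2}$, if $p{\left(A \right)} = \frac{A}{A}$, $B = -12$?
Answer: $25281$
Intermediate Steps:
$p{\left(A \right)} = 1$
$\left(158 + p{\left(B \right)}\right)^{2} = \left(158 + 1\right)^{2} = 159^{2} = 25281$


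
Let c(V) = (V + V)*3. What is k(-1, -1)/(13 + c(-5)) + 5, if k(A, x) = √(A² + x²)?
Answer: 5 - √2/17 ≈ 4.9168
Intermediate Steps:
c(V) = 6*V (c(V) = (2*V)*3 = 6*V)
k(-1, -1)/(13 + c(-5)) + 5 = √((-1)² + (-1)²)/(13 + 6*(-5)) + 5 = √(1 + 1)/(13 - 30) + 5 = √2/(-17) + 5 = -√2/17 + 5 = 5 - √2/17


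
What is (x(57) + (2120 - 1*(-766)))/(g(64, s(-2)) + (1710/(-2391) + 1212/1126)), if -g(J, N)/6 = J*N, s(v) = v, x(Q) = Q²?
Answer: 183522799/22984808 ≈ 7.9845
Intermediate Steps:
g(J, N) = -6*J*N
(x(57) + (2120 - 1*(-766)))/(g(64, s(-2)) + (1710/(-2391) + 1212/1126)) = (57² + (2120 - 1*(-766)))/(-6*64*(-2) + (1710/(-2391) + 1212/1126)) = (3249 + (2120 + 766))/(768 + (1710*(-1/2391) + 1212*(1/1126))) = (3249 + 2886)/(768 + (-570/797 + 606/563)) = 6135/(768 + 162072/448711) = 6135/(344772120/448711) = 6135*(448711/344772120) = 183522799/22984808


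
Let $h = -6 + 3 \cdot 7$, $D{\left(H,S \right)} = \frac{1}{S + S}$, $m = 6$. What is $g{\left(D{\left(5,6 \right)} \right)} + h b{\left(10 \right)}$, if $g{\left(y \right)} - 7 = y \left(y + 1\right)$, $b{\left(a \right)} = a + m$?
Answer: $\frac{35581}{144} \approx 247.09$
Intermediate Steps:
$D{\left(H,S \right)} = \frac{1}{2 S}$
$b{\left(a \right)} = 6 + a$ ($b{\left(a \right)} = a + 6 = 6 + a$)
$g{\left(y \right)} = 7 + y \left(1 + y\right)$ ($g{\left(y \right)} = 7 + y \left(y + 1\right) = 7 + y \left(1 + y\right)$)
$h = 15$ ($h = -6 + 21 = 15$)
$g{\left(D{\left(5,6 \right)} \right)} + h b{\left(10 \right)} = \left(7 + \frac{1}{2 \cdot 6} + \left(\frac{1}{2 \cdot 6}\right)^{2}\right) + 15 \left(6 + 10\right) = \left(7 + \frac{1}{2} \cdot \frac{1}{6} + \left(\frac{1}{2} \cdot \frac{1}{6}\right)^{2}\right) + 15 \cdot 16 = \left(7 + \frac{1}{12} + \left(\frac{1}{12}\right)^{2}\right) + 240 = \left(7 + \frac{1}{12} + \frac{1}{144}\right) + 240 = \frac{1021}{144} + 240 = \frac{35581}{144}$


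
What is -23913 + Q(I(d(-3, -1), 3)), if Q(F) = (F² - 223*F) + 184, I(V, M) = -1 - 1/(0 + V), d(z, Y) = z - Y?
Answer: -94469/4 ≈ -23617.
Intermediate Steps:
I(V, M) = -1 - 1/V
Q(F) = 184 + F² - 223*F
-23913 + Q(I(d(-3, -1), 3)) = -23913 + (184 + ((-1 - (-3 - 1*(-1)))/(-3 - 1*(-1)))² - 223*(-1 - (-3 - 1*(-1)))/(-3 - 1*(-1))) = -23913 + (184 + ((-1 - (-3 + 1))/(-3 + 1))² - 223*(-1 - (-3 + 1))/(-3 + 1)) = -23913 + (184 + ((-1 - 1*(-2))/(-2))² - 223*(-1 - 1*(-2))/(-2)) = -23913 + (184 + (-(-1 + 2)/2)² - (-223)*(-1 + 2)/2) = -23913 + (184 + (-½*1)² - (-223)/2) = -23913 + (184 + (-½)² - 223*(-½)) = -23913 + (184 + ¼ + 223/2) = -23913 + 1183/4 = -94469/4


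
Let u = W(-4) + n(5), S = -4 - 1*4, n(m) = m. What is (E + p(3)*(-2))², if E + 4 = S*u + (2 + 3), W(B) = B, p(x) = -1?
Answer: 25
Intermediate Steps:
S = -8 (S = -4 - 4 = -8)
u = 1 (u = -4 + 5 = 1)
E = -7 (E = -4 + (-8*1 + (2 + 3)) = -4 + (-8 + 5) = -4 - 3 = -7)
(E + p(3)*(-2))² = (-7 - 1*(-2))² = (-7 + 2)² = (-5)² = 25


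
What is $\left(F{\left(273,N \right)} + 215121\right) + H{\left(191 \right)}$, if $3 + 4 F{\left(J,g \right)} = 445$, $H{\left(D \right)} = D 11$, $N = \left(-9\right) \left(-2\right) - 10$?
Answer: $\frac{434665}{2} \approx 2.1733 \cdot 10^{5}$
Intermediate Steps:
$N = 8$ ($N = 18 - 10 = 8$)
$H{\left(D \right)} = 11 D$
$F{\left(J,g \right)} = \frac{221}{2}$ ($F{\left(J,g \right)} = - \frac{3}{4} + \frac{1}{4} \cdot 445 = - \frac{3}{4} + \frac{445}{4} = \frac{221}{2}$)
$\left(F{\left(273,N \right)} + 215121\right) + H{\left(191 \right)} = \left(\frac{221}{2} + 215121\right) + 11 \cdot 191 = \frac{430463}{2} + 2101 = \frac{434665}{2}$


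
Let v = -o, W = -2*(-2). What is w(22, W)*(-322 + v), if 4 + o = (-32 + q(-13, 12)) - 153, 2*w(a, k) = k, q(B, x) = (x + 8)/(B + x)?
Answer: -226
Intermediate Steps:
q(B, x) = (8 + x)/(B + x)
W = 4
w(a, k) = k/2
o = -209 (o = -4 + ((-32 + (8 + 12)/(-13 + 12)) - 153) = -4 + ((-32 + 20/(-1)) - 153) = -4 + ((-32 - 1*20) - 153) = -4 + ((-32 - 20) - 153) = -4 + (-52 - 153) = -4 - 205 = -209)
v = 209 (v = -1*(-209) = 209)
w(22, W)*(-322 + v) = ((½)*4)*(-322 + 209) = 2*(-113) = -226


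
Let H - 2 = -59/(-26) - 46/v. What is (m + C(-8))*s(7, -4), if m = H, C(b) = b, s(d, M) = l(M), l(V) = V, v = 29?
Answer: 8018/377 ≈ 21.268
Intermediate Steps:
s(d, M) = M
H = 2023/754 (H = 2 + (-59/(-26) - 46/29) = 2 + (-59*(-1/26) - 46*1/29) = 2 + (59/26 - 46/29) = 2 + 515/754 = 2023/754 ≈ 2.6830)
m = 2023/754 ≈ 2.6830
(m + C(-8))*s(7, -4) = (2023/754 - 8)*(-4) = -4009/754*(-4) = 8018/377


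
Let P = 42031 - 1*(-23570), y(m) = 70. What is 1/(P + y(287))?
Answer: 1/65671 ≈ 1.5227e-5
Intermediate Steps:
P = 65601 (P = 42031 + 23570 = 65601)
1/(P + y(287)) = 1/(65601 + 70) = 1/65671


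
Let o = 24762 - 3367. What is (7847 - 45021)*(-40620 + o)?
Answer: 714670150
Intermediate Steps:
o = 21395
(7847 - 45021)*(-40620 + o) = (7847 - 45021)*(-40620 + 21395) = -37174*(-19225) = 714670150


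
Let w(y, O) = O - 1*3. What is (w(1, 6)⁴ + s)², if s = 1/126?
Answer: 104182849/15876 ≈ 6562.3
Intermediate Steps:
w(y, O) = -3 + O (w(y, O) = O - 3 = -3 + O)
s = 1/126 ≈ 0.0079365
(w(1, 6)⁴ + s)² = ((-3 + 6)⁴ + 1/126)² = (3⁴ + 1/126)² = (81 + 1/126)² = (10207/126)² = 104182849/15876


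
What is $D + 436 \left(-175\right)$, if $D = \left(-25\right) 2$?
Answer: $-76350$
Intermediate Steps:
$D = -50$
$D + 436 \left(-175\right) = -50 + 436 \left(-175\right) = -50 - 76300 = -76350$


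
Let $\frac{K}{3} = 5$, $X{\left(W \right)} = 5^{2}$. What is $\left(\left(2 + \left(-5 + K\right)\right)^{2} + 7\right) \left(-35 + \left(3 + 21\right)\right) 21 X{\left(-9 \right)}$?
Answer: $-872025$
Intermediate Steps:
$X{\left(W \right)} = 25$
$K = 15$ ($K = 3 \cdot 5 = 15$)
$\left(\left(2 + \left(-5 + K\right)\right)^{2} + 7\right) \left(-35 + \left(3 + 21\right)\right) 21 X{\left(-9 \right)} = \left(\left(2 + \left(-5 + 15\right)\right)^{2} + 7\right) \left(-35 + \left(3 + 21\right)\right) 21 \cdot 25 = \left(\left(2 + 10\right)^{2} + 7\right) \left(-35 + 24\right) 21 \cdot 25 = \left(12^{2} + 7\right) \left(-11\right) 21 \cdot 25 = \left(144 + 7\right) \left(-11\right) 21 \cdot 25 = 151 \left(-11\right) 21 \cdot 25 = \left(-1661\right) 21 \cdot 25 = \left(-34881\right) 25 = -872025$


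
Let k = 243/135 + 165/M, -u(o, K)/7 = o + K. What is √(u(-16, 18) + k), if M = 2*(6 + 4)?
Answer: I*√395/10 ≈ 1.9875*I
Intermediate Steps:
M = 20 (M = 2*10 = 20)
u(o, K) = -7*K - 7*o (u(o, K) = -7*(o + K) = -7*(K + o) = -7*K - 7*o)
k = 201/20 (k = 243/135 + 165/20 = 243*(1/135) + 165*(1/20) = 9/5 + 33/4 = 201/20 ≈ 10.050)
√(u(-16, 18) + k) = √((-7*18 - 7*(-16)) + 201/20) = √((-126 + 112) + 201/20) = √(-14 + 201/20) = √(-79/20) = I*√395/10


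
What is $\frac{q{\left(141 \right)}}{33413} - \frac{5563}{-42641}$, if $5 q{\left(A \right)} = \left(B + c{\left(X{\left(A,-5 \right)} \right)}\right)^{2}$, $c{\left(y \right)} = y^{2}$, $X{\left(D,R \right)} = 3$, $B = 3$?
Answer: $\frac{935522899}{7123818665} \approx 0.13132$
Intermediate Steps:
$q{\left(A \right)} = \frac{144}{5}$ ($q{\left(A \right)} = \frac{\left(3 + 3^{2}\right)^{2}}{5} = \frac{\left(3 + 9\right)^{2}}{5} = \frac{12^{2}}{5} = \frac{1}{5} \cdot 144 = \frac{144}{5}$)
$\frac{q{\left(141 \right)}}{33413} - \frac{5563}{-42641} = \frac{144}{5 \cdot 33413} - \frac{5563}{-42641} = \frac{144}{5} \cdot \frac{1}{33413} - - \frac{5563}{42641} = \frac{144}{167065} + \frac{5563}{42641} = \frac{935522899}{7123818665}$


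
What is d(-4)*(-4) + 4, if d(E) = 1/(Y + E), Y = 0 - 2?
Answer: 14/3 ≈ 4.6667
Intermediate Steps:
Y = -2
d(E) = 1/(-2 + E)
d(-4)*(-4) + 4 = -4/(-2 - 4) + 4 = -4/(-6) + 4 = -⅙*(-4) + 4 = ⅔ + 4 = 14/3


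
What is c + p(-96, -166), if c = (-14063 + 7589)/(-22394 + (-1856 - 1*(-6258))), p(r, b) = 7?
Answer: 5093/692 ≈ 7.3598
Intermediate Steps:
c = 249/692 (c = -6474/(-22394 + (-1856 + 6258)) = -6474/(-22394 + 4402) = -6474/(-17992) = -6474*(-1/17992) = 249/692 ≈ 0.35983)
c + p(-96, -166) = 249/692 + 7 = 5093/692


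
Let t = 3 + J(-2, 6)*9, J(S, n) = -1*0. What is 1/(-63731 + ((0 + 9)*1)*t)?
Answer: -1/63704 ≈ -1.5698e-5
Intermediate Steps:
J(S, n) = 0
t = 3 (t = 3 + 0*9 = 3 + 0 = 3)
1/(-63731 + ((0 + 9)*1)*t) = 1/(-63731 + ((0 + 9)*1)*3) = 1/(-63731 + (9*1)*3) = 1/(-63731 + 9*3) = 1/(-63731 + 27) = 1/(-63704) = -1/63704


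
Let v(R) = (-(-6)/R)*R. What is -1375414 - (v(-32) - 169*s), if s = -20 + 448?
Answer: -1303088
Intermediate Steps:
v(R) = 6 (v(R) = (6/R)*R = 6)
s = 428
-1375414 - (v(-32) - 169*s) = -1375414 - (6 - 169*428) = -1375414 - (6 - 72332) = -1375414 - 1*(-72326) = -1375414 + 72326 = -1303088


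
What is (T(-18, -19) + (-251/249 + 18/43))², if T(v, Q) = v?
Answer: 39615727369/114639849 ≈ 345.57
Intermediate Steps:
(T(-18, -19) + (-251/249 + 18/43))² = (-18 + (-251/249 + 18/43))² = (-18 - 6311/10707)² = (-199037/10707)² = 39615727369/114639849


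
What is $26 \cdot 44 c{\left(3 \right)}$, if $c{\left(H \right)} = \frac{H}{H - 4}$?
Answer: $-3432$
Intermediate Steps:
$c{\left(H \right)} = \frac{H}{-4 + H}$
$26 \cdot 44 c{\left(3 \right)} = 26 \cdot 44 \frac{3}{-4 + 3} = 1144 \frac{3}{-1} = 1144 \cdot 3 \left(-1\right) = 1144 \left(-3\right) = -3432$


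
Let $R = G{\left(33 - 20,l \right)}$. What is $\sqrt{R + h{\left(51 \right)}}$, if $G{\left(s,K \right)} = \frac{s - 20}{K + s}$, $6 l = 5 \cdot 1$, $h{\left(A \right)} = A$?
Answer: $\frac{\sqrt{347853}}{83} \approx 7.1059$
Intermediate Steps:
$l = \frac{5}{6}$ ($l = \frac{5 \cdot 1}{6} = \frac{1}{6} \cdot 5 = \frac{5}{6} \approx 0.83333$)
$G{\left(s,K \right)} = \frac{-20 + s}{K + s}$
$R = - \frac{42}{83}$ ($R = \frac{-20 + \left(33 - 20\right)}{\frac{5}{6} + \left(33 - 20\right)} = \frac{-20 + 13}{\frac{5}{6} + 13} = \frac{1}{\frac{83}{6}} \left(-7\right) = \frac{6}{83} \left(-7\right) = - \frac{42}{83} \approx -0.50602$)
$\sqrt{R + h{\left(51 \right)}} = \sqrt{- \frac{42}{83} + 51} = \sqrt{\frac{4191}{83}} = \frac{\sqrt{347853}}{83}$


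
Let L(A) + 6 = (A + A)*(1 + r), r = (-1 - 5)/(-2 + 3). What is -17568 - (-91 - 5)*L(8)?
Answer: -25824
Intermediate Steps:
r = -6 (r = -6/1 = -6*1 = -6)
L(A) = -6 - 10*A (L(A) = -6 + (A + A)*(1 - 6) = -6 + (2*A)*(-5) = -6 - 10*A)
-17568 - (-91 - 5)*L(8) = -17568 - (-91 - 5)*(-6 - 10*8) = -17568 - (-96)*(-6 - 80) = -17568 - (-96)*(-86) = -17568 - 1*8256 = -17568 - 8256 = -25824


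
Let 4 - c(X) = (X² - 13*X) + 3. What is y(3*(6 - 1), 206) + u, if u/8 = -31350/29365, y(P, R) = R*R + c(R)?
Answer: 15683607/5873 ≈ 2670.5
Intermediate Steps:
c(X) = 1 - X² + 13*X (c(X) = 4 - ((X² - 13*X) + 3) = 4 - (3 + X² - 13*X) = 4 + (-3 - X² + 13*X) = 1 - X² + 13*X)
y(P, R) = 1 + 13*R (y(P, R) = R*R + (1 - R² + 13*R) = R² + (1 - R² + 13*R) = 1 + 13*R)
u = -50160/5873 (u = 8*(-31350/29365) = 8*(-31350*1/29365) = 8*(-6270/5873) = -50160/5873 ≈ -8.5408)
y(3*(6 - 1), 206) + u = (1 + 13*206) - 50160/5873 = (1 + 2678) - 50160/5873 = 2679 - 50160/5873 = 15683607/5873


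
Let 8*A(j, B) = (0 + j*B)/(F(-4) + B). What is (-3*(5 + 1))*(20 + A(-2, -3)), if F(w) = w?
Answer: -5013/14 ≈ -358.07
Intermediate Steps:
A(j, B) = B*j/(8*(-4 + B)) (A(j, B) = ((0 + j*B)/(-4 + B))/8 = ((0 + B*j)/(-4 + B))/8 = ((B*j)/(-4 + B))/8 = (B*j/(-4 + B))/8 = B*j/(8*(-4 + B)))
(-3*(5 + 1))*(20 + A(-2, -3)) = (-3*(5 + 1))*(20 + (1/8)*(-3)*(-2)/(-4 - 3)) = (-3*6)*(20 + (1/8)*(-3)*(-2)/(-7)) = -18*(20 + (1/8)*(-3)*(-2)*(-1/7)) = -18*(20 - 3/28) = -18*557/28 = -5013/14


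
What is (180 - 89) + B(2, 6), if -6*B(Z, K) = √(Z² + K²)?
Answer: 91 - √10/3 ≈ 89.946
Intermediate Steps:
B(Z, K) = -√(K² + Z²)/6 (B(Z, K) = -√(Z² + K²)/6 = -√(K² + Z²)/6)
(180 - 89) + B(2, 6) = (180 - 89) - √(6² + 2²)/6 = 91 - √(36 + 4)/6 = 91 - √10/3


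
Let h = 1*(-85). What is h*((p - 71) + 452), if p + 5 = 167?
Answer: -46155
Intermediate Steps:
p = 162 (p = -5 + 167 = 162)
h = -85
h*((p - 71) + 452) = -85*((162 - 71) + 452) = -85*(91 + 452) = -85*543 = -46155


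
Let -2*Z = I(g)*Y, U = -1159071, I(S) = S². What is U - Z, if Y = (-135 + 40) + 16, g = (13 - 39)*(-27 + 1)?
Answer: -19209623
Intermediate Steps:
g = 676 (g = -26*(-26) = 676)
Y = -79 (Y = -95 + 16 = -79)
Z = 18050552 (Z = -676²*(-79)/2 = -228488*(-79) = -½*(-36101104) = 18050552)
U - Z = -1159071 - 1*18050552 = -1159071 - 18050552 = -19209623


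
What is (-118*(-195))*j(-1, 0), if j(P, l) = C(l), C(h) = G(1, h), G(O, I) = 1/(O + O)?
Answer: 11505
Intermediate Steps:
G(O, I) = 1/(2*O)
C(h) = ½ (C(h) = (½)/1 = (½)*1 = ½)
j(P, l) = ½
(-118*(-195))*j(-1, 0) = -118*(-195)*(½) = 23010*(½) = 11505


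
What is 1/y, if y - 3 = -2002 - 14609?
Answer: -1/16608 ≈ -6.0212e-5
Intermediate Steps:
y = -16608 (y = 3 + (-2002 - 14609) = 3 - 16611 = -16608)
1/y = 1/(-16608) = -1/16608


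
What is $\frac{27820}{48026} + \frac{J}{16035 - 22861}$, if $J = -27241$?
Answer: $\frac{749087793}{163912738} \approx 4.57$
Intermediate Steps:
$\frac{27820}{48026} + \frac{J}{16035 - 22861} = \frac{27820}{48026} - \frac{27241}{16035 - 22861} = 27820 \cdot \frac{1}{48026} - \frac{27241}{16035 - 22861} = \frac{13910}{24013} - \frac{27241}{-6826} = \frac{13910}{24013} - - \frac{27241}{6826} = \frac{13910}{24013} + \frac{27241}{6826} = \frac{749087793}{163912738}$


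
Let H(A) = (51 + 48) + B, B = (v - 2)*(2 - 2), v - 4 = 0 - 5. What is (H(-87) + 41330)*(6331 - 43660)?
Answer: -1546503141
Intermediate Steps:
v = -1 (v = 4 + (0 - 5) = 4 - 5 = -1)
B = 0 (B = (-1 - 2)*(2 - 2) = -3*0 = 0)
H(A) = 99 (H(A) = (51 + 48) + 0 = 99 + 0 = 99)
(H(-87) + 41330)*(6331 - 43660) = (99 + 41330)*(6331 - 43660) = 41429*(-37329) = -1546503141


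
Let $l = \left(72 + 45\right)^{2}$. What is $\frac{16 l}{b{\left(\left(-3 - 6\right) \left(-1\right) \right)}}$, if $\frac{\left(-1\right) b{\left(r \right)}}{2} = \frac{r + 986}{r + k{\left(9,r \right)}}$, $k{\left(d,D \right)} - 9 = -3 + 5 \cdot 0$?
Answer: $- \frac{328536}{199} \approx -1650.9$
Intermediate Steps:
$l = 13689$ ($l = 117^{2} = 13689$)
$k{\left(d,D \right)} = 6$ ($k{\left(d,D \right)} = 9 + \left(-3 + 5 \cdot 0\right) = 9 + \left(-3 + 0\right) = 9 - 3 = 6$)
$b{\left(r \right)} = - \frac{2 \left(986 + r\right)}{6 + r}$ ($b{\left(r \right)} = - 2 \frac{r + 986}{r + 6} = - 2 \frac{986 + r}{6 + r} = - \frac{2 \left(986 + r\right)}{6 + r}$)
$\frac{16 l}{b{\left(\left(-3 - 6\right) \left(-1\right) \right)}} = \frac{16 \cdot 13689}{2 \frac{1}{6 + \left(-3 - 6\right) \left(-1\right)} \left(-986 - \left(-3 - 6\right) \left(-1\right)\right)} = \frac{219024}{2 \frac{1}{6 - -9} \left(-986 - \left(-9\right) \left(-1\right)\right)} = \frac{219024}{2 \frac{1}{6 + 9} \left(-986 - 9\right)} = \frac{219024}{2 \cdot \frac{1}{15} \left(-986 - 9\right)} = \frac{219024}{2 \cdot \frac{1}{15} \left(-995\right)} = \frac{219024}{- \frac{398}{3}} = 219024 \left(- \frac{3}{398}\right) = - \frac{328536}{199}$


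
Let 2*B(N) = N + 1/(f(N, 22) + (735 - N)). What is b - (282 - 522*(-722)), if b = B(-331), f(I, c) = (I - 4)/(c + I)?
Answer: -124417138009/329729 ≈ -3.7733e+5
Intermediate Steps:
f(I, c) = (-4 + I)/(I + c)
B(N) = N/2 + 1/(2*(735 - N + (-4 + N)/(22 + N))) (B(N) = (N + 1/((-4 + N)/(N + 22) + (735 - N)))/2 = (N + 1/((-4 + N)/(22 + N) + (735 - N)))/2 = (N + 1/(735 - N + (-4 + N)/(22 + N)))/2 = N/2 + 1/(2*(735 - N + (-4 + N)/(22 + N))))
b = -54569995/329729 (b = (-22 + (-331)**3 - 16167*(-331) - 714*(-331)**2)/(2*(-16166 + (-331)**2 - 714*(-331))) = (-22 - 36264691 + 5351277 - 714*109561)/(2*(-16166 + 109561 + 236334)) = (1/2)*(-22 - 36264691 + 5351277 - 78226554)/329729 = (1/2)*(1/329729)*(-109139990) = -54569995/329729 ≈ -165.50)
b - (282 - 522*(-722)) = -54569995/329729 - (282 - 522*(-722)) = -54569995/329729 - (282 + 376884) = -54569995/329729 - 1*377166 = -54569995/329729 - 377166 = -124417138009/329729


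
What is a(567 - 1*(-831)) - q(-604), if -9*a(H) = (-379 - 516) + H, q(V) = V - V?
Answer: -503/9 ≈ -55.889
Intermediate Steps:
q(V) = 0
a(H) = 895/9 - H/9 (a(H) = -((-379 - 516) + H)/9 = -(-895 + H)/9 = 895/9 - H/9)
a(567 - 1*(-831)) - q(-604) = (895/9 - (567 - 1*(-831))/9) - 1*0 = (895/9 - (567 + 831)/9) + 0 = (895/9 - 1/9*1398) + 0 = (895/9 - 466/3) + 0 = -503/9 + 0 = -503/9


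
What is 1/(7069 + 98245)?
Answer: 1/105314 ≈ 9.4954e-6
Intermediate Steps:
1/(7069 + 98245) = 1/105314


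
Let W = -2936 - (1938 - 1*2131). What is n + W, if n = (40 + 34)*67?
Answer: 2215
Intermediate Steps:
n = 4958 (n = 74*67 = 4958)
W = -2743 (W = -2936 - (1938 - 2131) = -2936 - 1*(-193) = -2936 + 193 = -2743)
n + W = 4958 - 2743 = 2215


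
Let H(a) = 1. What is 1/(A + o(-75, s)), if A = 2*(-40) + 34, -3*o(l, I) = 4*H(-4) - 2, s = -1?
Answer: -3/140 ≈ -0.021429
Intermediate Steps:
o(l, I) = -2/3 (o(l, I) = -(4*1 - 2)/3 = -(4 - 2)/3 = -1/3*2 = -2/3)
A = -46 (A = -80 + 34 = -46)
1/(A + o(-75, s)) = 1/(-46 - 2/3) = 1/(-140/3) = -3/140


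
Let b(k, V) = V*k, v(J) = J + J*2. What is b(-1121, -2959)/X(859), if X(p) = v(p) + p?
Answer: 3317039/3436 ≈ 965.38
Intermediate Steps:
v(J) = 3*J (v(J) = J + 2*J = 3*J)
X(p) = 4*p (X(p) = 3*p + p = 4*p)
b(-1121, -2959)/X(859) = (-2959*(-1121))/((4*859)) = 3317039/3436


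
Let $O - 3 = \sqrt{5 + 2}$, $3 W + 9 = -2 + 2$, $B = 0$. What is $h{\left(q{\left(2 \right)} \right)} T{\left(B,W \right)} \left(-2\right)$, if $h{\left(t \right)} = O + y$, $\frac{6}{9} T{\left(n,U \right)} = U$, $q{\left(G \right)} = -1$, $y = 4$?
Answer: $63 + 9 \sqrt{7} \approx 86.812$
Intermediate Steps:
$W = -3$ ($W = -3 + \frac{-2 + 2}{3} = -3 + \frac{1}{3} \cdot 0 = -3 + 0 = -3$)
$T{\left(n,U \right)} = \frac{3 U}{2}$
$O = 3 + \sqrt{7}$ ($O = 3 + \sqrt{5 + 2} = 3 + \sqrt{7} \approx 5.6458$)
$h{\left(t \right)} = 7 + \sqrt{7}$ ($h{\left(t \right)} = \left(3 + \sqrt{7}\right) + 4 = 7 + \sqrt{7}$)
$h{\left(q{\left(2 \right)} \right)} T{\left(B,W \right)} \left(-2\right) = \left(7 + \sqrt{7}\right) \frac{3}{2} \left(-3\right) \left(-2\right) = \left(7 + \sqrt{7}\right) \left(- \frac{9}{2}\right) \left(-2\right) = \left(- \frac{63}{2} - \frac{9 \sqrt{7}}{2}\right) \left(-2\right) = 63 + 9 \sqrt{7}$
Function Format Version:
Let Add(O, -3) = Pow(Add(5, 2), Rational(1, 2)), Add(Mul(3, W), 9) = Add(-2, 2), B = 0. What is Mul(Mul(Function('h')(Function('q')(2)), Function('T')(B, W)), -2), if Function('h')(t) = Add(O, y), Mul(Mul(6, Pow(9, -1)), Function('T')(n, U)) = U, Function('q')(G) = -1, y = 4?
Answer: Add(63, Mul(9, Pow(7, Rational(1, 2)))) ≈ 86.812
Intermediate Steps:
W = -3 (W = Add(-3, Mul(Rational(1, 3), Add(-2, 2))) = Add(-3, Mul(Rational(1, 3), 0)) = Add(-3, 0) = -3)
Function('T')(n, U) = Mul(Rational(3, 2), U)
O = Add(3, Pow(7, Rational(1, 2))) (O = Add(3, Pow(Add(5, 2), Rational(1, 2))) = Add(3, Pow(7, Rational(1, 2))) ≈ 5.6458)
Function('h')(t) = Add(7, Pow(7, Rational(1, 2))) (Function('h')(t) = Add(Add(3, Pow(7, Rational(1, 2))), 4) = Add(7, Pow(7, Rational(1, 2))))
Mul(Mul(Function('h')(Function('q')(2)), Function('T')(B, W)), -2) = Mul(Mul(Add(7, Pow(7, Rational(1, 2))), Mul(Rational(3, 2), -3)), -2) = Mul(Mul(Add(7, Pow(7, Rational(1, 2))), Rational(-9, 2)), -2) = Mul(Add(Rational(-63, 2), Mul(Rational(-9, 2), Pow(7, Rational(1, 2)))), -2) = Add(63, Mul(9, Pow(7, Rational(1, 2))))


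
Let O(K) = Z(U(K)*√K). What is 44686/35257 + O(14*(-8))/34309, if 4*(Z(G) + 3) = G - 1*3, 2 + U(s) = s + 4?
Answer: 6131999041/4838529652 - 10*I*√7/3119 ≈ 1.2673 - 0.0084827*I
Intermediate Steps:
U(s) = 2 + s (U(s) = -2 + (s + 4) = -2 + (4 + s) = 2 + s)
Z(G) = -15/4 + G/4 (Z(G) = -3 + (G - 1*3)/4 = -3 + (G - 3)/4 = -3 + (-3 + G)/4 = -3 + (-¾ + G/4) = -15/4 + G/4)
O(K) = -15/4 + √K*(2 + K)/4 (O(K) = -15/4 + ((2 + K)*√K)/4 = -15/4 + (√K*(2 + K))/4 = -15/4 + √K*(2 + K)/4)
44686/35257 + O(14*(-8))/34309 = 44686/35257 + (-15/4 + √(14*(-8))*(2 + 14*(-8))/4)/34309 = 44686*(1/35257) + (-15/4 + √(-112)*(2 - 112)/4)*(1/34309) = 44686/35257 + (-15/4 + (¼)*(4*I*√7)*(-110))*(1/34309) = 44686/35257 + (-15/4 - 110*I*√7)*(1/34309) = 44686/35257 + (-15/137236 - 10*I*√7/3119) = 6131999041/4838529652 - 10*I*√7/3119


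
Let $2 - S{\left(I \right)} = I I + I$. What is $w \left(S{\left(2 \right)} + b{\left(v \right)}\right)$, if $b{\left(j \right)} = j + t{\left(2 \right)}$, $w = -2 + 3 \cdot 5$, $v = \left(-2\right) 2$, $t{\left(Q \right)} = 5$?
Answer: $-39$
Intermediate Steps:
$v = -4$
$w = 13$ ($w = -2 + 15 = 13$)
$b{\left(j \right)} = 5 + j$ ($b{\left(j \right)} = j + 5 = 5 + j$)
$S{\left(I \right)} = 2 - I - I^{2}$ ($S{\left(I \right)} = 2 - \left(I I + I\right) = 2 - \left(I^{2} + I\right) = 2 - \left(I + I^{2}\right) = 2 - I - I^{2}$)
$w \left(S{\left(2 \right)} + b{\left(v \right)}\right) = 13 \left(\left(2 - 2 - 2^{2}\right) + \left(5 - 4\right)\right) = 13 \left(\left(2 - 2 - 4\right) + 1\right) = 13 \left(-4 + 1\right) = 13 \left(-3\right) = -39$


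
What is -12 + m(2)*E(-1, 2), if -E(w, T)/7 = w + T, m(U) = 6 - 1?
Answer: -47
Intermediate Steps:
m(U) = 5
E(w, T) = -7*T - 7*w (E(w, T) = -7*(w + T) = -7*(T + w) = -7*T - 7*w)
-12 + m(2)*E(-1, 2) = -12 + 5*(-7*2 - 7*(-1)) = -12 + 5*(-14 + 7) = -12 + 5*(-7) = -12 - 35 = -47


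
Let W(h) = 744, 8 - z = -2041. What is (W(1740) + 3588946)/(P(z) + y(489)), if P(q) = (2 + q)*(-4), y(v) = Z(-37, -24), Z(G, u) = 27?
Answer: -276130/629 ≈ -439.00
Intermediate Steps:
z = 2049 (z = 8 - 1*(-2041) = 8 + 2041 = 2049)
y(v) = 27
P(q) = -8 - 4*q
(W(1740) + 3588946)/(P(z) + y(489)) = (744 + 3588946)/((-8 - 4*2049) + 27) = 3589690/((-8 - 8196) + 27) = 3589690/(-8204 + 27) = 3589690/(-8177) = 3589690*(-1/8177) = -276130/629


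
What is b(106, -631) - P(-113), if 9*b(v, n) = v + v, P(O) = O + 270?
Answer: -1201/9 ≈ -133.44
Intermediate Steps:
P(O) = 270 + O
b(v, n) = 2*v/9 (b(v, n) = (v + v)/9 = (2*v)/9 = 2*v/9)
b(106, -631) - P(-113) = (2/9)*106 - (270 - 113) = 212/9 - 1*157 = 212/9 - 157 = -1201/9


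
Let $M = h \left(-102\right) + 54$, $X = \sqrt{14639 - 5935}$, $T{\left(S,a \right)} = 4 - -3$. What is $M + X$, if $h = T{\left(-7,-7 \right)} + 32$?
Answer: $-3924 + 16 \sqrt{34} \approx -3830.7$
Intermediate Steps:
$T{\left(S,a \right)} = 7$ ($T{\left(S,a \right)} = 4 + 3 = 7$)
$X = 16 \sqrt{34}$ ($X = \sqrt{8704} = 16 \sqrt{34} \approx 93.295$)
$h = 39$ ($h = 7 + 32 = 39$)
$M = -3924$ ($M = 39 \left(-102\right) + 54 = -3978 + 54 = -3924$)
$M + X = -3924 + 16 \sqrt{34}$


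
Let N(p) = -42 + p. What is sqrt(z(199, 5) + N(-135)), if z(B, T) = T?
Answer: 2*I*sqrt(43) ≈ 13.115*I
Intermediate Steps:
sqrt(z(199, 5) + N(-135)) = sqrt(5 + (-42 - 135)) = sqrt(5 - 177) = sqrt(-172) = 2*I*sqrt(43)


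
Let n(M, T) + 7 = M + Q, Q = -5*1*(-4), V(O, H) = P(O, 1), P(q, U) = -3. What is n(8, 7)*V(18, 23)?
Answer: -63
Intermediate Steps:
V(O, H) = -3
Q = 20 (Q = -5*(-4) = 20)
n(M, T) = 13 + M (n(M, T) = -7 + (M + 20) = -7 + (20 + M) = 13 + M)
n(8, 7)*V(18, 23) = (13 + 8)*(-3) = 21*(-3) = -63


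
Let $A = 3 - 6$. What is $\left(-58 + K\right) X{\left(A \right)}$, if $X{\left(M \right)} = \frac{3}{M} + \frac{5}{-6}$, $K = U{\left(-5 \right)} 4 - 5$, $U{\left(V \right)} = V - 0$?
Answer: $\frac{913}{6} \approx 152.17$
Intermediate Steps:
$U{\left(V \right)} = V$ ($U{\left(V \right)} = V + 0 = V$)
$K = -25$ ($K = \left(-5\right) 4 - 5 = -20 - 5 = -25$)
$A = -3$ ($A = 3 - 6 = -3$)
$X{\left(M \right)} = - \frac{5}{6} + \frac{3}{M}$ ($X{\left(M \right)} = \frac{3}{M} + 5 \left(- \frac{1}{6}\right) = \frac{3}{M} - \frac{5}{6} = - \frac{5}{6} + \frac{3}{M}$)
$\left(-58 + K\right) X{\left(A \right)} = \left(-58 - 25\right) \left(- \frac{5}{6} + \frac{3}{-3}\right) = - 83 \left(- \frac{5}{6} + 3 \left(- \frac{1}{3}\right)\right) = - 83 \left(- \frac{5}{6} - 1\right) = \left(-83\right) \left(- \frac{11}{6}\right) = \frac{913}{6}$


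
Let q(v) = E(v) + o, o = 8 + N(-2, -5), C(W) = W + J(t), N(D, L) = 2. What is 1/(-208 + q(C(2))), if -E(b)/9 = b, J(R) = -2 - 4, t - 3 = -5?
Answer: -1/162 ≈ -0.0061728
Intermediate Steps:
t = -2 (t = 3 - 5 = -2)
J(R) = -6
E(b) = -9*b
C(W) = -6 + W (C(W) = W - 6 = -6 + W)
o = 10 (o = 8 + 2 = 10)
q(v) = 10 - 9*v (q(v) = -9*v + 10 = 10 - 9*v)
1/(-208 + q(C(2))) = 1/(-208 + (10 - 9*(-6 + 2))) = 1/(-208 + (10 - 9*(-4))) = 1/(-208 + (10 + 36)) = 1/(-208 + 46) = 1/(-162) = -1/162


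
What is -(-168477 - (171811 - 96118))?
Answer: 244170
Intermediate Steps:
-(-168477 - (171811 - 96118)) = -(-168477 - 1*75693) = -(-168477 - 75693) = -1*(-244170) = 244170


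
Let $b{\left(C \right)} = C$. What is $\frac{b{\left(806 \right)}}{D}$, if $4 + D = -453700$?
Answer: $- \frac{403}{226852} \approx -0.0017765$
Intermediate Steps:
$D = -453704$ ($D = -4 - 453700 = -453704$)
$\frac{b{\left(806 \right)}}{D} = \frac{806}{-453704} = 806 \left(- \frac{1}{453704}\right) = - \frac{403}{226852}$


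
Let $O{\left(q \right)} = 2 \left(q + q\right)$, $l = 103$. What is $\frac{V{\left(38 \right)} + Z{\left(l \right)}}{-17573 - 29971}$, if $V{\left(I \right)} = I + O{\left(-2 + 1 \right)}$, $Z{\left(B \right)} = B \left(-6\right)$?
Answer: $\frac{73}{5943} \approx 0.012283$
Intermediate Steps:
$O{\left(q \right)} = 4 q$ ($O{\left(q \right)} = 2 \cdot 2 q = 4 q$)
$Z{\left(B \right)} = - 6 B$
$V{\left(I \right)} = -4 + I$ ($V{\left(I \right)} = I + 4 \left(-2 + 1\right) = I + 4 \left(-1\right) = I - 4 = -4 + I$)
$\frac{V{\left(38 \right)} + Z{\left(l \right)}}{-17573 - 29971} = \frac{\left(-4 + 38\right) - 618}{-17573 - 29971} = \frac{34 - 618}{-47544} = \left(-584\right) \left(- \frac{1}{47544}\right) = \frac{73}{5943}$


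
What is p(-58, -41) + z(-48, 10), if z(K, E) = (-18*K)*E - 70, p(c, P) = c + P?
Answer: 8471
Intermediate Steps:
p(c, P) = P + c
z(K, E) = -70 - 18*E*K (z(K, E) = -18*E*K - 70 = -70 - 18*E*K)
p(-58, -41) + z(-48, 10) = (-41 - 58) + (-70 - 18*10*(-48)) = -99 + (-70 + 8640) = -99 + 8570 = 8471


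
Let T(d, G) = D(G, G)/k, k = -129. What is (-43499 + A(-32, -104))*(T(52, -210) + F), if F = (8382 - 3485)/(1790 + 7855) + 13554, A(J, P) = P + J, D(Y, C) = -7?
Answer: -16353092632794/27649 ≈ -5.9145e+8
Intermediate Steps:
T(d, G) = 7/129 (T(d, G) = -7/(-129) = -7*(-1/129) = 7/129)
A(J, P) = J + P
F = 130733227/9645 (F = 4897/9645 + 13554 = 130733227/9645 ≈ 13555.)
(-43499 + A(-32, -104))*(T(52, -210) + F) = (-43499 + (-32 - 104))*(7/129 + 130733227/9645) = (-43499 - 136)*(1873850422/138245) = -43635*1873850422/138245 = -16353092632794/27649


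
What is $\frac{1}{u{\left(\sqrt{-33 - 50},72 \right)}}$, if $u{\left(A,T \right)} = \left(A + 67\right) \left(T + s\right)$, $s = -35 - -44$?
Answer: $\frac{67}{370332} - \frac{i \sqrt{83}}{370332} \approx 0.00018092 - 2.4601 \cdot 10^{-5} i$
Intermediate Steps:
$s = 9$ ($s = -35 + 44 = 9$)
$u{\left(A,T \right)} = \left(9 + T\right) \left(67 + A\right)$ ($u{\left(A,T \right)} = \left(A + 67\right) \left(T + 9\right) = \left(67 + A\right) \left(9 + T\right) = \left(9 + T\right) \left(67 + A\right)$)
$\frac{1}{u{\left(\sqrt{-33 - 50},72 \right)}} = \frac{1}{603 + 9 \sqrt{-33 - 50} + 67 \cdot 72 + \sqrt{-33 - 50} \cdot 72} = \frac{1}{603 + 9 \sqrt{-83} + 4824 + \sqrt{-83} \cdot 72} = \frac{1}{603 + 9 i \sqrt{83} + 4824 + i \sqrt{83} \cdot 72} = \frac{1}{603 + 9 i \sqrt{83} + 4824 + 72 i \sqrt{83}} = \frac{1}{5427 + 81 i \sqrt{83}}$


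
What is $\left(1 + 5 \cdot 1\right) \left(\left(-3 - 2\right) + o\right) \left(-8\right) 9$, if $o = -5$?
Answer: $4320$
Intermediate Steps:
$\left(1 + 5 \cdot 1\right) \left(\left(-3 - 2\right) + o\right) \left(-8\right) 9 = \left(1 + 5 \cdot 1\right) \left(\left(-3 - 2\right) - 5\right) \left(-8\right) 9 = \left(1 + 5\right) \left(\left(-3 - 2\right) - 5\right) \left(-8\right) 9 = 6 \left(-5 - 5\right) \left(-8\right) 9 = 6 \left(-10\right) \left(-8\right) 9 = \left(-60\right) \left(-8\right) 9 = 480 \cdot 9 = 4320$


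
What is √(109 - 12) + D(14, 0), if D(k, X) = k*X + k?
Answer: 14 + √97 ≈ 23.849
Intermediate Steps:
D(k, X) = k + X*k (D(k, X) = X*k + k = k + X*k)
√(109 - 12) + D(14, 0) = √(109 - 12) + 14*(1 + 0) = √97 + 14*1 = √97 + 14 = 14 + √97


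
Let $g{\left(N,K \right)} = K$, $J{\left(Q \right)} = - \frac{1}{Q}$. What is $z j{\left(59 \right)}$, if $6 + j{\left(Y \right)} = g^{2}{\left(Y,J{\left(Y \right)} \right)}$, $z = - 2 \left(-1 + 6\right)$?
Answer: $\frac{208850}{3481} \approx 59.997$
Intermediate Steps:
$z = -10$ ($z = \left(-2\right) 5 = -10$)
$j{\left(Y \right)} = -6 + \frac{1}{Y^{2}}$ ($j{\left(Y \right)} = -6 + \left(- \frac{1}{Y}\right)^{2} = -6 + \frac{1}{Y^{2}}$)
$z j{\left(59 \right)} = - 10 \left(-6 + \frac{1}{3481}\right) = \left(-10\right) \left(- \frac{20885}{3481}\right) = \frac{208850}{3481}$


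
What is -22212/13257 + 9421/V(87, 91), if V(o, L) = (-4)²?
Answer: 13837645/23568 ≈ 587.14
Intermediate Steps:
V(o, L) = 16
-22212/13257 + 9421/V(87, 91) = -22212/13257 + 9421/16 = -22212*1/13257 + 9421*(1/16) = -2468/1473 + 9421/16 = 13837645/23568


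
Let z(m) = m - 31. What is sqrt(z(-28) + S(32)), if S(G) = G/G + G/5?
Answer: I*sqrt(1290)/5 ≈ 7.1833*I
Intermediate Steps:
z(m) = -31 + m
S(G) = 1 + G/5 (S(G) = 1 + G*(1/5) = 1 + G/5)
sqrt(z(-28) + S(32)) = sqrt((-31 - 28) + (1 + (1/5)*32)) = sqrt(-59 + (1 + 32/5)) = sqrt(-59 + 37/5) = sqrt(-258/5) = I*sqrt(1290)/5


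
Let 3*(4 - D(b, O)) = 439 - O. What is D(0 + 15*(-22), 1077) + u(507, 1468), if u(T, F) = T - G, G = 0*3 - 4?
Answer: 2183/3 ≈ 727.67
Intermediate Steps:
G = -4 (G = 0 - 4 = -4)
u(T, F) = 4 + T (u(T, F) = T - 1*(-4) = T + 4 = 4 + T)
D(b, O) = -427/3 + O/3 (D(b, O) = 4 - (439 - O)/3 = 4 + (-439/3 + O/3) = -427/3 + O/3)
D(0 + 15*(-22), 1077) + u(507, 1468) = (-427/3 + (1/3)*1077) + (4 + 507) = (-427/3 + 359) + 511 = 650/3 + 511 = 2183/3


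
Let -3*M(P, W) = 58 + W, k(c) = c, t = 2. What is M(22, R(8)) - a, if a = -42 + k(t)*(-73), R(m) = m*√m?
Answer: 506/3 - 16*√2/3 ≈ 161.12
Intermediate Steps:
R(m) = m^(3/2)
M(P, W) = -58/3 - W/3 (M(P, W) = -(58 + W)/3 = -58/3 - W/3)
a = -188 (a = -42 + 2*(-73) = -42 - 146 = -188)
M(22, R(8)) - a = (-58/3 - 16*√2/3) - 1*(-188) = (-58/3 - 16*√2/3) + 188 = 506/3 - 16*√2/3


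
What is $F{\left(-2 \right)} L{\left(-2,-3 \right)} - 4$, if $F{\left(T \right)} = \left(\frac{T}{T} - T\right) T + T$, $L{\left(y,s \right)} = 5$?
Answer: $-44$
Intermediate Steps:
$F{\left(T \right)} = T + T \left(1 - T\right)$ ($F{\left(T \right)} = \left(1 - T\right) T + T = T \left(1 - T\right) + T = T + T \left(1 - T\right)$)
$F{\left(-2 \right)} L{\left(-2,-3 \right)} - 4 = - 2 \left(2 - -2\right) 5 - 4 = - 2 \left(2 + 2\right) 5 - 4 = \left(-2\right) 4 \cdot 5 - 4 = \left(-8\right) 5 - 4 = -40 - 4 = -44$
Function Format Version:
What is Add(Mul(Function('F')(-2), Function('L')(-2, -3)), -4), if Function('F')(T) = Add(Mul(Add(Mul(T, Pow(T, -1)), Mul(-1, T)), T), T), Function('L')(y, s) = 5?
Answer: -44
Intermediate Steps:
Function('F')(T) = Add(T, Mul(T, Add(1, Mul(-1, T)))) (Function('F')(T) = Add(Mul(Add(1, Mul(-1, T)), T), T) = Add(Mul(T, Add(1, Mul(-1, T))), T) = Add(T, Mul(T, Add(1, Mul(-1, T)))))
Add(Mul(Function('F')(-2), Function('L')(-2, -3)), -4) = Add(Mul(Mul(-2, Add(2, Mul(-1, -2))), 5), -4) = Add(Mul(Mul(-2, Add(2, 2)), 5), -4) = Add(Mul(Mul(-2, 4), 5), -4) = Add(Mul(-8, 5), -4) = Add(-40, -4) = -44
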